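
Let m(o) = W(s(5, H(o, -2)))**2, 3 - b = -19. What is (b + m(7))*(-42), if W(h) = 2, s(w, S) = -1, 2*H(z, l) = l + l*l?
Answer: -1092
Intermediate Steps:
H(z, l) = l/2 + l**2/2 (H(z, l) = (l + l*l)/2 = (l + l**2)/2 = l/2 + l**2/2)
b = 22 (b = 3 - 1*(-19) = 3 + 19 = 22)
m(o) = 4 (m(o) = 2**2 = 4)
(b + m(7))*(-42) = (22 + 4)*(-42) = 26*(-42) = -1092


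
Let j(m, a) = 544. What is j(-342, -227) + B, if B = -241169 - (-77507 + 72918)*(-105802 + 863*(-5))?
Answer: -505567538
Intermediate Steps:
B = -505568082 (B = -241169 - (-4589)*(-105802 - 4315) = -241169 - (-4589)*(-110117) = -241169 - 1*505326913 = -241169 - 505326913 = -505568082)
j(-342, -227) + B = 544 - 505568082 = -505567538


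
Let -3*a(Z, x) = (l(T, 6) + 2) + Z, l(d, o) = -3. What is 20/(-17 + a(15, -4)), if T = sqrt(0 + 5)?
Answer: -12/13 ≈ -0.92308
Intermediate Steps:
T = sqrt(5) ≈ 2.2361
a(Z, x) = 1/3 - Z/3 (a(Z, x) = -((-3 + 2) + Z)/3 = -(-1 + Z)/3 = 1/3 - Z/3)
20/(-17 + a(15, -4)) = 20/(-17 + (1/3 - 1/3*15)) = 20/(-17 + (1/3 - 5)) = 20/(-17 - 14/3) = 20/(-65/3) = -3/65*20 = -12/13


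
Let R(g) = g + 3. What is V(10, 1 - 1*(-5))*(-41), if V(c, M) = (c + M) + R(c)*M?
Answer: -3854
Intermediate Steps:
R(g) = 3 + g
V(c, M) = M + c + M*(3 + c) (V(c, M) = (c + M) + (3 + c)*M = (M + c) + M*(3 + c) = M + c + M*(3 + c))
V(10, 1 - 1*(-5))*(-41) = ((1 - 1*(-5)) + 10 + (1 - 1*(-5))*(3 + 10))*(-41) = ((1 + 5) + 10 + (1 + 5)*13)*(-41) = (6 + 10 + 6*13)*(-41) = (6 + 10 + 78)*(-41) = 94*(-41) = -3854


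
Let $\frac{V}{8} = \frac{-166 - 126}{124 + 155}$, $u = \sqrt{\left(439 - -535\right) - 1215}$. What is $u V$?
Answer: $- \frac{2336 i \sqrt{241}}{279} \approx - 129.98 i$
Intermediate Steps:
$u = i \sqrt{241}$ ($u = \sqrt{\left(439 + 535\right) - 1215} = \sqrt{974 - 1215} = \sqrt{-241} = i \sqrt{241} \approx 15.524 i$)
$V = - \frac{2336}{279}$ ($V = 8 \frac{-166 - 126}{124 + 155} = 8 \left(- \frac{292}{279}\right) = - \frac{2336}{279} \approx -8.3728$)
$u V = i \sqrt{241} \left(- \frac{2336}{279}\right) = - \frac{2336 i \sqrt{241}}{279}$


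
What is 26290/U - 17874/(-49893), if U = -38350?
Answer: -20873969/63779885 ≈ -0.32728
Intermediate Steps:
26290/U - 17874/(-49893) = 26290/(-38350) - 17874/(-49893) = 26290*(-1/38350) - 17874*(-1/49893) = -2629/3835 + 5958/16631 = -20873969/63779885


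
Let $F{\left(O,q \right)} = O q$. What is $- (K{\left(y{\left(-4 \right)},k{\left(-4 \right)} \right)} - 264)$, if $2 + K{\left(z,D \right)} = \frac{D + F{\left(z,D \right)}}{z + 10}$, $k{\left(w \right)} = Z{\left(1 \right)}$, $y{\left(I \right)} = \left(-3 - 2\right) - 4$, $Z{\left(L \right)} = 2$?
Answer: $282$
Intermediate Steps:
$y{\left(I \right)} = -9$ ($y{\left(I \right)} = -5 - 4 = -9$)
$k{\left(w \right)} = 2$
$K{\left(z,D \right)} = -2 + \frac{D + D z}{10 + z}$ ($K{\left(z,D \right)} = -2 + \frac{D + z D}{z + 10} = -2 + \frac{D + D z}{10 + z}$)
$- (K{\left(y{\left(-4 \right)},k{\left(-4 \right)} \right)} - 264) = - (\frac{-20 + 2 - -18 + 2 \left(-9\right)}{10 - 9} - 264) = - (\frac{-20 + 2 + 18 - 18}{1} - 264) = - (1 \left(-18\right) - 264) = - (-18 - 264) = \left(-1\right) \left(-282\right) = 282$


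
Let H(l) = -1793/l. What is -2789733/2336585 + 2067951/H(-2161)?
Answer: 10441824441939666/4189496905 ≈ 2.4924e+6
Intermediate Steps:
-2789733/2336585 + 2067951/H(-2161) = -2789733/2336585 + 2067951/((-1793/(-2161))) = -2789733*1/2336585 + 2067951/((-1793*(-1/2161))) = -2789733/2336585 + 2067951/(1793/2161) = -2789733/2336585 + 2067951*(2161/1793) = -2789733/2336585 + 4468842111/1793 = 10441824441939666/4189496905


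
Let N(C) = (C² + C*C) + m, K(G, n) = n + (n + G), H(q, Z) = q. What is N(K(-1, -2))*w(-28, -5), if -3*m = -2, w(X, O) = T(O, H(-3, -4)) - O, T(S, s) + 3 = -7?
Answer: -760/3 ≈ -253.33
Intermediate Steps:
T(S, s) = -10 (T(S, s) = -3 - 7 = -10)
K(G, n) = G + 2*n (K(G, n) = n + (G + n) = G + 2*n)
w(X, O) = -10 - O
m = ⅔ (m = -⅓*(-2) = ⅔ ≈ 0.66667)
N(C) = ⅔ + 2*C² (N(C) = (C² + C*C) + ⅔ = (C² + C²) + ⅔ = 2*C² + ⅔ = ⅔ + 2*C²)
N(K(-1, -2))*w(-28, -5) = (⅔ + 2*(-1 + 2*(-2))²)*(-10 - 1*(-5)) = (⅔ + 2*(-1 - 4)²)*(-10 + 5) = (⅔ + 2*(-5)²)*(-5) = (⅔ + 2*25)*(-5) = (⅔ + 50)*(-5) = (152/3)*(-5) = -760/3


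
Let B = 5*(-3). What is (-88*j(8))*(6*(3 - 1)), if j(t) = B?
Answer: 15840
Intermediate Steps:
B = -15
j(t) = -15
(-88*j(8))*(6*(3 - 1)) = (-88*(-15))*(6*(3 - 1)) = 1320*(6*2) = 1320*12 = 15840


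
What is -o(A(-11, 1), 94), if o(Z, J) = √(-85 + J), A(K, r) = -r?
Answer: -3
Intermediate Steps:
-o(A(-11, 1), 94) = -√(-85 + 94) = -√9 = -1*3 = -3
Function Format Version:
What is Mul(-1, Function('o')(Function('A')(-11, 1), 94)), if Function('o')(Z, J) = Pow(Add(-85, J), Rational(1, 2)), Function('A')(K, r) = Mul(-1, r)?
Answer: -3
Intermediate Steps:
Mul(-1, Function('o')(Function('A')(-11, 1), 94)) = Mul(-1, Pow(Add(-85, 94), Rational(1, 2))) = Mul(-1, Pow(9, Rational(1, 2))) = Mul(-1, 3) = -3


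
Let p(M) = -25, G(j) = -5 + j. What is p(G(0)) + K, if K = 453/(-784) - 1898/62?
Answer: -1365659/24304 ≈ -56.191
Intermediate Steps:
K = -758059/24304 (K = 453*(-1/784) - 1898*1/62 = -453/784 - 949/31 = -758059/24304 ≈ -31.191)
p(G(0)) + K = -25 - 758059/24304 = -1365659/24304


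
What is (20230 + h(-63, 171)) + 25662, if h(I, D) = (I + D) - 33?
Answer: 45967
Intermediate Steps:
h(I, D) = -33 + D + I (h(I, D) = (D + I) - 33 = -33 + D + I)
(20230 + h(-63, 171)) + 25662 = (20230 + (-33 + 171 - 63)) + 25662 = (20230 + 75) + 25662 = 20305 + 25662 = 45967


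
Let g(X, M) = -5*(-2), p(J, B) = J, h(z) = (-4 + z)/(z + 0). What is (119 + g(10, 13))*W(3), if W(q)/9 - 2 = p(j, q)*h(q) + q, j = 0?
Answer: 5805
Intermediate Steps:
h(z) = (-4 + z)/z
W(q) = 18 + 9*q (W(q) = 18 + 9*(0*((-4 + q)/q) + q) = 18 + 9*(0 + q) = 18 + 9*q)
g(X, M) = 10
(119 + g(10, 13))*W(3) = (119 + 10)*(18 + 9*3) = 129*(18 + 27) = 129*45 = 5805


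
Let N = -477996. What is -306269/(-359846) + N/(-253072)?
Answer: 31189132123/11383368364 ≈ 2.7399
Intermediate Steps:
-306269/(-359846) + N/(-253072) = -306269/(-359846) - 477996/(-253072) = -306269*(-1/359846) - 477996*(-1/253072) = 306269/359846 + 119499/63268 = 31189132123/11383368364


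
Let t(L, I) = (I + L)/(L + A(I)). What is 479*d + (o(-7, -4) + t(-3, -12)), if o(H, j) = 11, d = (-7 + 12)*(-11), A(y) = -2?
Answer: -26331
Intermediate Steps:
d = -55 (d = 5*(-11) = -55)
t(L, I) = (I + L)/(-2 + L) (t(L, I) = (I + L)/(L - 2) = (I + L)/(-2 + L))
479*d + (o(-7, -4) + t(-3, -12)) = 479*(-55) + (11 + (-12 - 3)/(-2 - 3)) = -26345 + (11 - 15/(-5)) = -26345 + (11 - ⅕*(-15)) = -26345 + (11 + 3) = -26345 + 14 = -26331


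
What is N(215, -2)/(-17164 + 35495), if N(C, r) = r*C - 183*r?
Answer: -64/18331 ≈ -0.0034914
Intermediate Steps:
N(C, r) = -183*r + C*r (N(C, r) = C*r - 183*r = -183*r + C*r)
N(215, -2)/(-17164 + 35495) = (-2*(-183 + 215))/(-17164 + 35495) = -2*32/18331 = -64*1/18331 = -64/18331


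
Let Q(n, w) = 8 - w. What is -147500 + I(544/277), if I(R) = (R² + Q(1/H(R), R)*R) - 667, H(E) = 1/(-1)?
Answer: -41037907/277 ≈ -1.4815e+5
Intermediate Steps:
H(E) = -1
I(R) = -667 + R² + R*(8 - R) (I(R) = (R² + (8 - R)*R) - 667 = (R² + R*(8 - R)) - 667 = -667 + R² + R*(8 - R))
-147500 + I(544/277) = -147500 + (-667 + 8*(544/277)) = -147500 + (-667 + 4352/277) = -147500 - 180407/277 = -41037907/277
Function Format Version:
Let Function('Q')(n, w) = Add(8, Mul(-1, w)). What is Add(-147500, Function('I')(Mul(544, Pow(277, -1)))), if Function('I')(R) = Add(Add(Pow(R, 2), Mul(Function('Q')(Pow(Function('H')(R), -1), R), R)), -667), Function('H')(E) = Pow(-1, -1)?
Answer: Rational(-41037907, 277) ≈ -1.4815e+5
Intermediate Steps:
Function('H')(E) = -1
Function('I')(R) = Add(-667, Pow(R, 2), Mul(R, Add(8, Mul(-1, R)))) (Function('I')(R) = Add(Add(Pow(R, 2), Mul(Add(8, Mul(-1, R)), R)), -667) = Add(Add(Pow(R, 2), Mul(R, Add(8, Mul(-1, R)))), -667) = Add(-667, Pow(R, 2), Mul(R, Add(8, Mul(-1, R)))))
Add(-147500, Function('I')(Mul(544, Pow(277, -1)))) = Add(-147500, Add(-667, Mul(8, Mul(544, Pow(277, -1))))) = Add(-147500, Add(-667, Mul(8, Mul(544, Rational(1, 277))))) = Add(-147500, Add(-667, Mul(8, Rational(544, 277)))) = Add(-147500, Add(-667, Rational(4352, 277))) = Add(-147500, Rational(-180407, 277)) = Rational(-41037907, 277)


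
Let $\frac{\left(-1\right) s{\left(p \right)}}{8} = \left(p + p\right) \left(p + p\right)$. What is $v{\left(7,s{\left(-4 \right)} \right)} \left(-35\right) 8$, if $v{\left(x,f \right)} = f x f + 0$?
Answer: $-513802240$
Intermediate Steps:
$s{\left(p \right)} = - 32 p^{2}$ ($s{\left(p \right)} = - 8 \left(p + p\right) \left(p + p\right) = - 8 \cdot 2 p 2 p = - 8 \cdot 4 p^{2} = - 32 p^{2}$)
$v{\left(x,f \right)} = x f^{2}$ ($v{\left(x,f \right)} = x f^{2} + 0 = x f^{2}$)
$v{\left(7,s{\left(-4 \right)} \right)} \left(-35\right) 8 = 7 \left(- 32 \left(-4\right)^{2}\right)^{2} \left(-35\right) 8 = 7 \left(\left(-32\right) 16\right)^{2} \left(-35\right) 8 = 7 \left(-512\right)^{2} \left(-35\right) 8 = 7 \cdot 262144 \left(-35\right) 8 = 1835008 \left(-35\right) 8 = \left(-64225280\right) 8 = -513802240$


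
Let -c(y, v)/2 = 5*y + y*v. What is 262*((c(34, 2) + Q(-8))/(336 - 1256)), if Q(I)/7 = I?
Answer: 17423/115 ≈ 151.50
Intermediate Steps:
c(y, v) = -10*y - 2*v*y (c(y, v) = -2*(5*y + y*v) = -2*(5*y + v*y) = -10*y - 2*v*y)
Q(I) = 7*I
262*((c(34, 2) + Q(-8))/(336 - 1256)) = 262*((-2*34*(5 + 2) + 7*(-8))/(336 - 1256)) = 262*((-2*34*7 - 56)/(-920)) = 262*((-476 - 56)*(-1/920)) = 262*(-532*(-1/920)) = 262*(133/230) = 17423/115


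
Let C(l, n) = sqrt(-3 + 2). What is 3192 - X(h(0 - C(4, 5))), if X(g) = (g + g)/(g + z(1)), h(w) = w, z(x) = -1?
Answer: 3191 - I ≈ 3191.0 - 1.0*I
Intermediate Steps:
C(l, n) = I (C(l, n) = sqrt(-1) = I)
X(g) = 2*g/(-1 + g) (X(g) = (g + g)/(g - 1) = (2*g)/(-1 + g) = 2*g/(-1 + g))
3192 - X(h(0 - C(4, 5))) = 3192 - 2*(0 - I)/(-1 + (0 - I)) = 3192 - 2*(-I)/(-1 - I) = 3192 - 2*(-I)*(-1 + I)/2 = 3192 - (-1)*I*(-1 + I) = 3192 + I*(-1 + I)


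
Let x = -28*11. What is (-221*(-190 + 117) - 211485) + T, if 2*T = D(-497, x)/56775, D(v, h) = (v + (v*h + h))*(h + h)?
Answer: -3712669756/18925 ≈ -1.9618e+5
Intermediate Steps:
x = -308
D(v, h) = 2*h*(h + v + h*v) (D(v, h) = (v + (h*v + h))*(2*h) = (v + (h + h*v))*(2*h) = (h + v + h*v)*(2*h) = 2*h*(h + v + h*v))
T = -15633156/18925 (T = ((2*(-308)*(-308 - 497 - 308*(-497)))/56775)/2 = ((2*(-308)*(-308 - 497 + 153076))*(1/56775))/2 = ((2*(-308)*152271)*(1/56775))/2 = (-93798936*1/56775)/2 = (½)*(-31266312/18925) = -15633156/18925 ≈ -826.06)
(-221*(-190 + 117) - 211485) + T = (-221*(-190 + 117) - 211485) - 15633156/18925 = (-221*(-73) - 211485) - 15633156/18925 = (16133 - 211485) - 15633156/18925 = -195352 - 15633156/18925 = -3712669756/18925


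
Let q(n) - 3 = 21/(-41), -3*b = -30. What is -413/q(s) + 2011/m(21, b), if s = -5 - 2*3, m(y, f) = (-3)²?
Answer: 17575/306 ≈ 57.435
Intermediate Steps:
b = 10 (b = -⅓*(-30) = 10)
m(y, f) = 9
s = -11 (s = -5 - 6 = -11)
q(n) = 102/41 (q(n) = 3 + 21/(-41) = 3 + 21*(-1/41) = 3 - 21/41 = 102/41)
-413/q(s) + 2011/m(21, b) = -413/102/41 + 2011/9 = -413*41/102 + 2011*(⅑) = -16933/102 + 2011/9 = 17575/306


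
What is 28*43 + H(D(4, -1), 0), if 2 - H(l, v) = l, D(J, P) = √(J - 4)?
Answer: 1206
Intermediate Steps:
D(J, P) = √(-4 + J)
H(l, v) = 2 - l
28*43 + H(D(4, -1), 0) = 28*43 + (2 - √(-4 + 4)) = 1204 + (2 - √0) = 1204 + (2 - 1*0) = 1204 + (2 + 0) = 1204 + 2 = 1206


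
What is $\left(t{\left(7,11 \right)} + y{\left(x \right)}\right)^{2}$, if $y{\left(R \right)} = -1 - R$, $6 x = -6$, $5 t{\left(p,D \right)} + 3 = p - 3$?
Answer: $\frac{1}{25} \approx 0.04$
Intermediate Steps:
$t{\left(p,D \right)} = - \frac{6}{5} + \frac{p}{5}$ ($t{\left(p,D \right)} = - \frac{3}{5} + \frac{p - 3}{5} = - \frac{3}{5} + \frac{-3 + p}{5} = - \frac{3}{5} + \left(- \frac{3}{5} + \frac{p}{5}\right) = - \frac{6}{5} + \frac{p}{5}$)
$x = -1$ ($x = \frac{1}{6} \left(-6\right) = -1$)
$\left(t{\left(7,11 \right)} + y{\left(x \right)}\right)^{2} = \left(\left(- \frac{6}{5} + \frac{1}{5} \cdot 7\right) - 0\right)^{2} = \left(\left(- \frac{6}{5} + \frac{7}{5}\right) + \left(-1 + 1\right)\right)^{2} = \left(\frac{1}{5} + 0\right)^{2} = \left(\frac{1}{5}\right)^{2} = \frac{1}{25}$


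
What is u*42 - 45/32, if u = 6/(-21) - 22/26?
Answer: -20361/416 ≈ -48.945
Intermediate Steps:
u = -103/91 (u = 6*(-1/21) - 22*1/26 = -2/7 - 11/13 = -103/91 ≈ -1.1319)
u*42 - 45/32 = -103/91*42 - 45/32 = -618/13 - 45*1/32 = -618/13 - 45/32 = -20361/416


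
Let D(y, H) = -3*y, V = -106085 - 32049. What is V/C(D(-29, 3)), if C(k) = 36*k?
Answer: -69067/1566 ≈ -44.104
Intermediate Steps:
V = -138134
V/C(D(-29, 3)) = -138134/(36*(-3*(-29))) = -138134/(36*87) = -138134/3132 = -138134*1/3132 = -69067/1566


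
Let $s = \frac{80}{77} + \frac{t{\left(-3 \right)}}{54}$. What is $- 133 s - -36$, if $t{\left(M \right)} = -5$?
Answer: $- \frac{53381}{594} \approx -89.867$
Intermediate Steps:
$s = \frac{3935}{4158}$ ($s = \frac{80}{77} - \frac{5}{54} = \frac{3935}{4158} \approx 0.94637$)
$- 133 s - -36 = \left(-133\right) \frac{3935}{4158} - -36 = - \frac{74765}{594} + 36 = - \frac{53381}{594}$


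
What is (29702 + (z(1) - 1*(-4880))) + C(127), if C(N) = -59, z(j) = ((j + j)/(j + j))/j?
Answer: 34524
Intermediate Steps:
z(j) = 1/j (z(j) = ((2*j)/((2*j)))/j = ((2*j)*(1/(2*j)))/j = 1/j)
(29702 + (z(1) - 1*(-4880))) + C(127) = (29702 + (1/1 - 1*(-4880))) - 59 = (29702 + (1 + 4880)) - 59 = (29702 + 4881) - 59 = 34583 - 59 = 34524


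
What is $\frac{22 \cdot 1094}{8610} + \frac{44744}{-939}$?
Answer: $- \frac{60440998}{1347465} \approx -44.855$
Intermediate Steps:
$\frac{22 \cdot 1094}{8610} + \frac{44744}{-939} = 24068 \cdot \frac{1}{8610} + 44744 \left(- \frac{1}{939}\right) = \frac{12034}{4305} - \frac{44744}{939} = - \frac{60440998}{1347465}$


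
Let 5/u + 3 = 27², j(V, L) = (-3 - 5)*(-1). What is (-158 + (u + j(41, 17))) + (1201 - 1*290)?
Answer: 552491/726 ≈ 761.01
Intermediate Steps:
j(V, L) = 8 (j(V, L) = -8*(-1) = 8)
u = 5/726 (u = 5/(-3 + 27²) = 5/(-3 + 729) = 5/726 ≈ 0.0068870)
(-158 + (u + j(41, 17))) + (1201 - 1*290) = (-158 + (5/726 + 8)) + (1201 - 1*290) = (-158 + 5813/726) + (1201 - 290) = -108895/726 + 911 = 552491/726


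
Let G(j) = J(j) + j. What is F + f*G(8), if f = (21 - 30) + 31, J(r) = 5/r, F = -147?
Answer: 171/4 ≈ 42.750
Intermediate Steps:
f = 22 (f = -9 + 31 = 22)
G(j) = j + 5/j (G(j) = 5/j + j = j + 5/j)
F + f*G(8) = -147 + 22*(8 + 5/8) = -147 + 22*(69/8) = -147 + 759/4 = 171/4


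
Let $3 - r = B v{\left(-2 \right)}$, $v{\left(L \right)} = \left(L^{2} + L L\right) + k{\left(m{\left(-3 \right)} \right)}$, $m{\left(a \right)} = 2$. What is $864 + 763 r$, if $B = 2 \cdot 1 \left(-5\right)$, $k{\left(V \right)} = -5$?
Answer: $26043$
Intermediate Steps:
$B = -10$ ($B = 2 \left(-5\right) = -10$)
$v{\left(L \right)} = -5 + 2 L^{2}$ ($v{\left(L \right)} = \left(L^{2} + L L\right) - 5 = \left(L^{2} + L^{2}\right) - 5 = 2 L^{2} - 5 = -5 + 2 L^{2}$)
$r = 33$ ($r = 3 - - 10 \left(-5 + 2 \left(-2\right)^{2}\right) = 3 - - 10 \left(-5 + 2 \cdot 4\right) = 3 - - 10 \left(-5 + 8\right) = 3 - \left(-10\right) 3 = 3 - -30 = 3 + 30 = 33$)
$864 + 763 r = 864 + 763 \cdot 33 = 864 + 25179 = 26043$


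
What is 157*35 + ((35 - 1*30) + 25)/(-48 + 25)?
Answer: 126355/23 ≈ 5493.7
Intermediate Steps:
157*35 + ((35 - 1*30) + 25)/(-48 + 25) = 5495 + ((35 - 30) + 25)/(-23) = 5495 + (5 + 25)*(-1/23) = 5495 + 30*(-1/23) = 5495 - 30/23 = 126355/23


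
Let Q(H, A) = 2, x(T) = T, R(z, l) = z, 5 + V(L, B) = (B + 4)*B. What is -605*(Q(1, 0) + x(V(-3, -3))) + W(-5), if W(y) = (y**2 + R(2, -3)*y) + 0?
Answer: 3645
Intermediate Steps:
V(L, B) = -5 + B*(4 + B) (V(L, B) = -5 + (B + 4)*B = -5 + (4 + B)*B = -5 + B*(4 + B))
W(y) = y**2 + 2*y (W(y) = (y**2 + 2*y) + 0 = y**2 + 2*y)
-605*(Q(1, 0) + x(V(-3, -3))) + W(-5) = -605*(2 + (-5 + (-3)**2 + 4*(-3))) - 5*(2 - 5) = -605*(2 + (-5 + 9 - 12)) - 5*(-3) = -605*(2 - 8) + 15 = -605*(-6) + 15 = -121*(-30) + 15 = 3630 + 15 = 3645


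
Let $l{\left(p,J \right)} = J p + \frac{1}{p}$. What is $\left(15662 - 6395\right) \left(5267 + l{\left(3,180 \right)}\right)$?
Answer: $53816558$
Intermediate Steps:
$l{\left(p,J \right)} = \frac{1}{p} + J p$
$\left(15662 - 6395\right) \left(5267 + l{\left(3,180 \right)}\right) = \left(15662 - 6395\right) \left(5267 + \left(\frac{1}{3} + 180 \cdot 3\right)\right) = 9267 \left(5267 + \left(\frac{1}{3} + 540\right)\right) = 9267 \left(5267 + \frac{1621}{3}\right) = 9267 \cdot \frac{17422}{3} = 53816558$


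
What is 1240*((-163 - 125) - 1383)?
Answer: -2072040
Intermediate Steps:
1240*((-163 - 125) - 1383) = 1240*(-288 - 1383) = 1240*(-1671) = -2072040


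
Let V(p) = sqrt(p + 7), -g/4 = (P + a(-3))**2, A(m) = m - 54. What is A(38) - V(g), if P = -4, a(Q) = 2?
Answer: -16 - 3*I ≈ -16.0 - 3.0*I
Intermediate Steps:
A(m) = -54 + m
g = -16 (g = -4*(-4 + 2)**2 = -4*(-2)**2 = -4*4 = -16)
V(p) = sqrt(7 + p)
A(38) - V(g) = (-54 + 38) - sqrt(7 - 16) = -16 - sqrt(-9) = -16 - 3*I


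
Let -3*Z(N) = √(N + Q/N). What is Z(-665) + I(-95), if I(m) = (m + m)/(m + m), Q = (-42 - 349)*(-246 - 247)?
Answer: 1 - 2*I*√105566755/1995 ≈ 1.0 - 10.3*I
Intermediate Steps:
Q = 192763 (Q = -391*(-493) = 192763)
Z(N) = -√(N + 192763/N)/3
I(m) = 1 (I(m) = (2*m)/((2*m)) = (2*m)*(1/(2*m)) = 1)
Z(-665) + I(-95) = -√(-665 + 192763/(-665))/3 + 1 = -√(-665 + 192763*(-1/665))/3 + 1 = -√(-665 - 192763/665)/3 + 1 = -2*I*√105566755/1995 + 1 = 1 - 2*I*√105566755/1995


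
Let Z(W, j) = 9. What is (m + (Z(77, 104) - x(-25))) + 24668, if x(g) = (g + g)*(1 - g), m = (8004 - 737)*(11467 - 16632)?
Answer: -37508078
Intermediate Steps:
m = -37534055 (m = 7267*(-5165) = -37534055)
x(g) = 2*g*(1 - g) (x(g) = (2*g)*(1 - g) = 2*g*(1 - g))
(m + (Z(77, 104) - x(-25))) + 24668 = (-37534055 + (9 - 2*(-25)*(1 - 1*(-25)))) + 24668 = (-37534055 + (9 - 2*(-25)*(1 + 25))) + 24668 = (-37534055 + (9 - 2*(-25)*26)) + 24668 = (-37534055 + (9 - 1*(-1300))) + 24668 = (-37534055 + (9 + 1300)) + 24668 = (-37534055 + 1309) + 24668 = -37532746 + 24668 = -37508078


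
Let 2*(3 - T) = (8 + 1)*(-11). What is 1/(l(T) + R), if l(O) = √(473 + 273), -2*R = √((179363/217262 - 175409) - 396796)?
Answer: 434524/(434524*√746 - I*√27009625840815914) ≈ 0.00018994 + 0.0026302*I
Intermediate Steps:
R = -I*√27009625840815914/434524 (R = -√((179363/217262 - 175409) - 396796)/2 = -√(-38109530795/217262 - 396796)/2 = -I*√27009625840815914/434524 ≈ -378.22*I)
T = 105/2 (T = 3 - (8 + 1)*(-11)/2 = 3 - 9*(-11)/2 = 3 - ½*(-99) = 3 + 99/2 = 105/2 ≈ 52.500)
l(O) = √746
1/(l(T) + R) = 1/(√746 - I*√27009625840815914/434524)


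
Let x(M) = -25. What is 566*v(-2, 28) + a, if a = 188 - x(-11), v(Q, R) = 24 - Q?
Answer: 14929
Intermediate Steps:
a = 213 (a = 188 - 1*(-25) = 188 + 25 = 213)
566*v(-2, 28) + a = 566*(24 - 1*(-2)) + 213 = 566*(24 + 2) + 213 = 566*26 + 213 = 14716 + 213 = 14929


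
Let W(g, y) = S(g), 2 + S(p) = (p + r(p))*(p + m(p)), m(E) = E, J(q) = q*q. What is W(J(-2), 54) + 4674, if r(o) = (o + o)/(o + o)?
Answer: 4712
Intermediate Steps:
J(q) = q**2
r(o) = 1 (r(o) = (2*o)/((2*o)) = (2*o)*(1/(2*o)) = 1)
S(p) = -2 + 2*p*(1 + p) (S(p) = -2 + (p + 1)*(p + p) = -2 + (1 + p)*(2*p) = -2 + 2*p*(1 + p))
W(g, y) = -2 + 2*g + 2*g**2
W(J(-2), 54) + 4674 = (-2 + 2*(-2)**2 + 2*((-2)**2)**2) + 4674 = (-2 + 2*4 + 2*4**2) + 4674 = (-2 + 8 + 2*16) + 4674 = (-2 + 8 + 32) + 4674 = 38 + 4674 = 4712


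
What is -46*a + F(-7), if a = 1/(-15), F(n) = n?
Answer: -59/15 ≈ -3.9333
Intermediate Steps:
a = -1/15 ≈ -0.066667
-46*a + F(-7) = -46*(-1/15) - 7 = 46/15 - 7 = -59/15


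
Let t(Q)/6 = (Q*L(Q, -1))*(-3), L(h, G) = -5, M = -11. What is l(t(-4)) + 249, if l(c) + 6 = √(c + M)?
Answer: 243 + I*√371 ≈ 243.0 + 19.261*I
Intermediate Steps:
t(Q) = 90*Q (t(Q) = 6*((Q*(-5))*(-3)) = 6*(-5*Q*(-3)) = 6*(15*Q) = 90*Q)
l(c) = -6 + √(-11 + c) (l(c) = -6 + √(c - 11) = -6 + √(-11 + c))
l(t(-4)) + 249 = (-6 + √(-11 + 90*(-4))) + 249 = (-6 + √(-11 - 360)) + 249 = (-6 + √(-371)) + 249 = (-6 + I*√371) + 249 = 243 + I*√371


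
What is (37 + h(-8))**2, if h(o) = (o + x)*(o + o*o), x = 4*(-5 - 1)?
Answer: 3080025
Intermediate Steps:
x = -24 (x = 4*(-6) = -24)
h(o) = (-24 + o)*(o + o**2) (h(o) = (o - 24)*(o + o*o) = (-24 + o)*(o + o**2))
(37 + h(-8))**2 = (37 - 8*(-24 + (-8)**2 - 23*(-8)))**2 = (37 - 8*(-24 + 64 + 184))**2 = (37 - 8*224)**2 = (37 - 1792)**2 = (-1755)**2 = 3080025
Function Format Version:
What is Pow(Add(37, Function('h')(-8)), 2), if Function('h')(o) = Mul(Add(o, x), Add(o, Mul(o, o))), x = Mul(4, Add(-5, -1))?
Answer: 3080025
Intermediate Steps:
x = -24 (x = Mul(4, -6) = -24)
Function('h')(o) = Mul(Add(-24, o), Add(o, Pow(o, 2))) (Function('h')(o) = Mul(Add(o, -24), Add(o, Mul(o, o))) = Mul(Add(-24, o), Add(o, Pow(o, 2))))
Pow(Add(37, Function('h')(-8)), 2) = Pow(Add(37, Mul(-8, Add(-24, Pow(-8, 2), Mul(-23, -8)))), 2) = Pow(Add(37, Mul(-8, Add(-24, 64, 184))), 2) = Pow(Add(37, Mul(-8, 224)), 2) = Pow(Add(37, -1792), 2) = Pow(-1755, 2) = 3080025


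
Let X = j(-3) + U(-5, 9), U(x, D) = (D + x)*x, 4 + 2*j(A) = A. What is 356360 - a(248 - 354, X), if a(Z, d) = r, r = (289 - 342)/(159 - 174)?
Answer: 5345347/15 ≈ 3.5636e+5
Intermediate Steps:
j(A) = -2 + A/2
U(x, D) = x*(D + x)
r = 53/15 (r = -53/(-15) = -53*(-1/15) = 53/15 ≈ 3.5333)
X = -47/2 (X = (-2 + (1/2)*(-3)) - 5*(9 - 5) = (-2 - 3/2) - 5*4 = -7/2 - 20 = -47/2 ≈ -23.500)
a(Z, d) = 53/15
356360 - a(248 - 354, X) = 356360 - 1*53/15 = 356360 - 53/15 = 5345347/15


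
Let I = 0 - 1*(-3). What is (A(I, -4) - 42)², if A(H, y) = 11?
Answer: 961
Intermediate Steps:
I = 3 (I = 0 + 3 = 3)
(A(I, -4) - 42)² = (11 - 42)² = (-31)² = 961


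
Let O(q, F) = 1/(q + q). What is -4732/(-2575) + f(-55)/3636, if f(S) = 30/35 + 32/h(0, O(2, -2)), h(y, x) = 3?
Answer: 180969871/98308350 ≈ 1.8408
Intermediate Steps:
O(q, F) = 1/(2*q)
f(S) = 242/21 (f(S) = 30/35 + 32/3 = 30*(1/35) + 32*(⅓) = 6/7 + 32/3 = 242/21)
-4732/(-2575) + f(-55)/3636 = -4732/(-2575) + (242/21)/3636 = -4732*(-1/2575) + (242/21)*(1/3636) = 4732/2575 + 121/38178 = 180969871/98308350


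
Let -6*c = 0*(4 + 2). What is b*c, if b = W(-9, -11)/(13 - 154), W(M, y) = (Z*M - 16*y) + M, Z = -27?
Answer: 0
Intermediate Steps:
c = 0 (c = -0*(4 + 2) = -0*6 = -1/6*0 = 0)
W(M, y) = -26*M - 16*y (W(M, y) = (-27*M - 16*y) + M = -26*M - 16*y)
b = -410/141 (b = (-26*(-9) - 16*(-11))/(13 - 154) = (234 + 176)/(-141) = 410*(-1/141) = -410/141 ≈ -2.9078)
b*c = -410/141*0 = 0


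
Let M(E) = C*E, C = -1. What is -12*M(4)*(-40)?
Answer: -1920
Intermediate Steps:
M(E) = -E
-12*M(4)*(-40) = -(-12)*4*(-40) = -12*(-4)*(-40) = 48*(-40) = -1920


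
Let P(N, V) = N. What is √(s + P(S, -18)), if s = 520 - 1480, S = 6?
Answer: 3*I*√106 ≈ 30.887*I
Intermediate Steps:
s = -960
√(s + P(S, -18)) = √(-960 + 6) = √(-954) = 3*I*√106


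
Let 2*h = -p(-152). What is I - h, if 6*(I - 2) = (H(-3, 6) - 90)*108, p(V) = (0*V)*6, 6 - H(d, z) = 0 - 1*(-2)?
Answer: -1546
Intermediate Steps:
H(d, z) = 4 (H(d, z) = 6 - (0 - 1*(-2)) = 6 - (0 + 2) = 6 - 1*2 = 6 - 2 = 4)
p(V) = 0 (p(V) = 0*6 = 0)
h = 0 (h = (-1*0)/2 = (1/2)*0 = 0)
I = -1546 (I = 2 + ((4 - 90)*108)/6 = 2 + (-86*108)/6 = 2 + (1/6)*(-9288) = 2 - 1548 = -1546)
I - h = -1546 - 1*0 = -1546 + 0 = -1546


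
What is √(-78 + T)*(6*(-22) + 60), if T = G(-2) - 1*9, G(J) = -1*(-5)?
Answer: -72*I*√82 ≈ -651.99*I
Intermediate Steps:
G(J) = 5
T = -4 (T = 5 - 1*9 = 5 - 9 = -4)
√(-78 + T)*(6*(-22) + 60) = √(-78 - 4)*(6*(-22) + 60) = √(-82)*(-132 + 60) = (I*√82)*(-72) = -72*I*√82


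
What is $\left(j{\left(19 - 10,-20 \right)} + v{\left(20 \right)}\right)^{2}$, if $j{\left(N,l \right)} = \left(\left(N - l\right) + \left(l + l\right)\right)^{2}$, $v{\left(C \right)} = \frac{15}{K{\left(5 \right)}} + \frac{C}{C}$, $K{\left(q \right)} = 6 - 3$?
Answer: $16129$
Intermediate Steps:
$K{\left(q \right)} = 3$ ($K{\left(q \right)} = 6 - 3 = 3$)
$v{\left(C \right)} = 6$ ($v{\left(C \right)} = \frac{15}{3} + \frac{C}{C} = 15 \cdot \frac{1}{3} + 1 = 5 + 1 = 6$)
$j{\left(N,l \right)} = \left(N + l\right)^{2}$ ($j{\left(N,l \right)} = \left(\left(N - l\right) + 2 l\right)^{2} = \left(N + l\right)^{2}$)
$\left(j{\left(19 - 10,-20 \right)} + v{\left(20 \right)}\right)^{2} = \left(\left(\left(19 - 10\right) - 20\right)^{2} + 6\right)^{2} = \left(\left(9 - 20\right)^{2} + 6\right)^{2} = \left(\left(-11\right)^{2} + 6\right)^{2} = \left(121 + 6\right)^{2} = 127^{2} = 16129$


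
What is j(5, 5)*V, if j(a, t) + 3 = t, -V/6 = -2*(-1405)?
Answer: -33720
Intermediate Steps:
V = -16860 (V = -(-12)*(-1405) = -6*2810 = -16860)
j(a, t) = -3 + t
j(5, 5)*V = (-3 + 5)*(-16860) = 2*(-16860) = -33720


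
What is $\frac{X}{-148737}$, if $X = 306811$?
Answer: $- \frac{306811}{148737} \approx -2.0628$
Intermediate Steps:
$\frac{X}{-148737} = \frac{306811}{-148737} = 306811 \left(- \frac{1}{148737}\right) = - \frac{306811}{148737}$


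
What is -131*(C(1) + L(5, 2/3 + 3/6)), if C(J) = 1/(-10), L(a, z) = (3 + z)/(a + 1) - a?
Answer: 103883/180 ≈ 577.13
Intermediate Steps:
L(a, z) = -a + (3 + z)/(1 + a) (L(a, z) = (3 + z)/(1 + a) - a = -a + (3 + z)/(1 + a))
C(J) = -⅒
-131*(C(1) + L(5, 2/3 + 3/6)) = -131*(-⅒ + (3 + (2/3 + 3/6) - 1*5 - 1*5²)/(1 + 5)) = -131*(-⅒ + (3 + (2*(⅓) + 3*(⅙)) - 5 - 1*25)/6) = -131*(-⅒ + (3 + (⅔ + ½) - 5 - 25)/6) = -131*(-⅒ + (3 + 7/6 - 5 - 25)/6) = -131*(-⅒ + (⅙)*(-155/6)) = -131*(-⅒ - 155/36) = -131*(-793/180) = 103883/180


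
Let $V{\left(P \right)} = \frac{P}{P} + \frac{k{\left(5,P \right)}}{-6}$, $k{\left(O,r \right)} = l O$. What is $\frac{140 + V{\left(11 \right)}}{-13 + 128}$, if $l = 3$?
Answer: $\frac{277}{230} \approx 1.2043$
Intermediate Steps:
$k{\left(O,r \right)} = 3 O$
$V{\left(P \right)} = - \frac{3}{2}$ ($V{\left(P \right)} = \frac{P}{P} + \frac{3 \cdot 5}{-6} = 1 + 15 \left(- \frac{1}{6}\right) = 1 - \frac{5}{2} = - \frac{3}{2}$)
$\frac{140 + V{\left(11 \right)}}{-13 + 128} = \frac{140 - \frac{3}{2}}{-13 + 128} = \frac{277}{2 \cdot 115} = \frac{277}{2} \cdot \frac{1}{115} = \frac{277}{230}$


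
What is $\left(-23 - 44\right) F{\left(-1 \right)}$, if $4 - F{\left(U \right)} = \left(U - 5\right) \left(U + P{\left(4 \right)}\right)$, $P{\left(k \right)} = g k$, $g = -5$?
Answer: $8174$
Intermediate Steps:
$P{\left(k \right)} = - 5 k$
$F{\left(U \right)} = 4 - \left(-20 + U\right) \left(-5 + U\right)$ ($F{\left(U \right)} = 4 - \left(U - 5\right) \left(U - 20\right) = 4 - \left(-5 + U\right) \left(U - 20\right) = 4 - \left(-5 + U\right) \left(-20 + U\right) = 4 - \left(-20 + U\right) \left(-5 + U\right)$)
$\left(-23 - 44\right) F{\left(-1 \right)} = \left(-23 - 44\right) \left(-96 - \left(-1\right)^{2} + 25 \left(-1\right)\right) = - 67 \left(-96 - 1 - 25\right) = \left(-67\right) \left(-122\right) = 8174$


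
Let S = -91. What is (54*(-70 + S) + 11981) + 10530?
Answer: 13817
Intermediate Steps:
(54*(-70 + S) + 11981) + 10530 = (54*(-70 - 91) + 11981) + 10530 = (54*(-161) + 11981) + 10530 = (-8694 + 11981) + 10530 = 3287 + 10530 = 13817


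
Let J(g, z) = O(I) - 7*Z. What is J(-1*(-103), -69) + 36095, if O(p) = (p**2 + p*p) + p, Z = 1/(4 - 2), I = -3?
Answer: 72213/2 ≈ 36107.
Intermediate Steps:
Z = 1/2 ≈ 0.50000
O(p) = p + 2*p**2 (O(p) = (p**2 + p**2) + p = 2*p**2 + p = p + 2*p**2)
J(g, z) = 23/2 (J(g, z) = -3*(1 + 2*(-3)) - 7*1/2 = -3*(1 - 6) - 7/2 = -3*(-5) - 7/2 = 15 - 7/2 = 23/2)
J(-1*(-103), -69) + 36095 = 23/2 + 36095 = 72213/2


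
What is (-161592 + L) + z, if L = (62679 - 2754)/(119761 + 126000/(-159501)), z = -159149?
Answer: -2042248124502992/6367291087 ≈ -3.2074e+5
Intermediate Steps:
L = 3186032475/6367291087 (L = 59925/(119761 + 126000*(-1/159501)) = 59925/(119761 - 42000/53167) = 59925/(6367291087/53167) = 59925*(53167/6367291087) = 3186032475/6367291087 ≈ 0.50037)
(-161592 + L) + z = (-161592 + 3186032475/6367291087) - 159149 = -1028900115298029/6367291087 - 159149 = -2042248124502992/6367291087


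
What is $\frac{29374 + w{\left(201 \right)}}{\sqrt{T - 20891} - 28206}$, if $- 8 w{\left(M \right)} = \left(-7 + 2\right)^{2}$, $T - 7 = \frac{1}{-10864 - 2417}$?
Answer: $- \frac{44009775640881}{42265418275684} - \frac{234967 i \sqrt{3683623538805}}{84530836551368} \approx -1.0413 - 0.0053349 i$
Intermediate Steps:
$T = \frac{92966}{13281}$ ($T = 7 + \frac{1}{-10864 - 2417} = 7 + \frac{1}{-13281} = 7 - \frac{1}{13281} = \frac{92966}{13281} \approx 6.9999$)
$w{\left(M \right)} = - \frac{25}{8}$ ($w{\left(M \right)} = - \frac{\left(-7 + 2\right)^{2}}{8} = - \frac{\left(-5\right)^{2}}{8} = \left(- \frac{1}{8}\right) 25 = - \frac{25}{8}$)
$\frac{29374 + w{\left(201 \right)}}{\sqrt{T - 20891} - 28206} = \frac{29374 - \frac{25}{8}}{\sqrt{\frac{92966}{13281} - 20891} - 28206} = \frac{234967}{8 \left(\sqrt{- \frac{277360405}{13281}} - 28206\right)} = \frac{234967}{8 \left(\frac{i \sqrt{3683623538805}}{13281} - 28206\right)} = \frac{234967}{8 \left(-28206 + \frac{i \sqrt{3683623538805}}{13281}\right)}$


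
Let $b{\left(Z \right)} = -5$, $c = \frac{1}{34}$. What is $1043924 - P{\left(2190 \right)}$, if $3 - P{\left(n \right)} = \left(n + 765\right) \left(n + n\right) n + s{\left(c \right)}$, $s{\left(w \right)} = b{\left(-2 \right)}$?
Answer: $28345994916$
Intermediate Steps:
$c = \frac{1}{34} \approx 0.029412$
$s{\left(w \right)} = -5$
$P{\left(n \right)} = 8 - 2 n^{2} \left(765 + n\right)$ ($P{\left(n \right)} = 3 - \left(\left(n + 765\right) \left(n + n\right) n - 5\right) = 3 - \left(\left(765 + n\right) 2 n n - 5\right) = 3 - \left(2 n \left(765 + n\right) n - 5\right) = 3 - \left(2 n^{2} \left(765 + n\right) - 5\right) = 3 - \left(-5 + 2 n^{2} \left(765 + n\right)\right) = 8 - 2 n^{2} \left(765 + n\right)$)
$1043924 - P{\left(2190 \right)} = 1043924 - \left(8 - 1530 \cdot 2190^{2} - 2 \cdot 2190^{3}\right) = 1043924 - \left(8 - 7338033000 - 21006918000\right) = 1043924 - -28344950992 = 1043924 + 28344950992 = 28345994916$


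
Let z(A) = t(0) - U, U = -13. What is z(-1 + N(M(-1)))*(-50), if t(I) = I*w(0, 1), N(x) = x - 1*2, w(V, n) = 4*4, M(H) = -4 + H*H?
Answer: -650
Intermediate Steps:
M(H) = -4 + H²
w(V, n) = 16
N(x) = -2 + x (N(x) = x - 2 = -2 + x)
t(I) = 16*I (t(I) = I*16 = 16*I)
z(A) = 13 (z(A) = 16*0 - 1*(-13) = 0 + 13 = 13)
z(-1 + N(M(-1)))*(-50) = 13*(-50) = -650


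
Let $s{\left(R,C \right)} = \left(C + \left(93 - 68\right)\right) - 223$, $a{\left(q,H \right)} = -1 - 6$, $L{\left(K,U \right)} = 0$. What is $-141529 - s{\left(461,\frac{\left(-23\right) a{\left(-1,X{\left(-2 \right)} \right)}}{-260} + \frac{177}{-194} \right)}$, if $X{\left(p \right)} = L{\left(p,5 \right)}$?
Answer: $- \frac{3564329193}{25220} \approx -1.4133 \cdot 10^{5}$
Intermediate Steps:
$X{\left(p \right)} = 0$
$a{\left(q,H \right)} = -7$ ($a{\left(q,H \right)} = -1 - 6 = -7$)
$s{\left(R,C \right)} = -198 + C$ ($s{\left(R,C \right)} = \left(C + 25\right) - 223 = \left(25 + C\right) - 223 = -198 + C$)
$-141529 - s{\left(461,\frac{\left(-23\right) a{\left(-1,X{\left(-2 \right)} \right)}}{-260} + \frac{177}{-194} \right)} = -141529 - \left(-198 + \left(\frac{\left(-23\right) \left(-7\right)}{-260} + \frac{177}{-194}\right)\right) = -141529 - \left(-198 + \left(161 \left(- \frac{1}{260}\right) + 177 \left(- \frac{1}{194}\right)\right)\right) = -141529 - \left(-198 - \frac{38627}{25220}\right) = -141529 - - \frac{5032187}{25220} = -141529 + \frac{5032187}{25220} = - \frac{3564329193}{25220}$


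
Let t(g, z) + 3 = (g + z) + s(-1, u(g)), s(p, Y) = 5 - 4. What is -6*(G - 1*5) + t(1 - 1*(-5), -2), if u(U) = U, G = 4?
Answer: 8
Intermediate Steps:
s(p, Y) = 1
t(g, z) = -2 + g + z (t(g, z) = -3 + ((g + z) + 1) = -3 + (1 + g + z) = -2 + g + z)
-6*(G - 1*5) + t(1 - 1*(-5), -2) = -6*(4 - 1*5) + (-2 + (1 - 1*(-5)) - 2) = -6*(4 - 5) + (-2 + (1 + 5) - 2) = -6*(-1) + (-2 + 6 - 2) = 6 + 2 = 8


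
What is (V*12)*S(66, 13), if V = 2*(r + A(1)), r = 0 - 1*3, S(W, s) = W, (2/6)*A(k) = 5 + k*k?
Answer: 23760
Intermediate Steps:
A(k) = 15 + 3*k² (A(k) = 3*(5 + k*k) = 3*(5 + k²) = 15 + 3*k²)
r = -3 (r = 0 - 3 = -3)
V = 30 (V = 2*(-3 + (15 + 3*1²)) = 2*(-3 + (15 + 3*1)) = 2*(-3 + (15 + 3)) = 2*(-3 + 18) = 2*15 = 30)
(V*12)*S(66, 13) = (30*12)*66 = 360*66 = 23760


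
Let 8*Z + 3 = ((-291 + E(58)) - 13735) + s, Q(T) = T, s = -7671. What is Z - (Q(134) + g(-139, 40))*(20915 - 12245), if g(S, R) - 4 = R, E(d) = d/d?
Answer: -12367779/8 ≈ -1.5460e+6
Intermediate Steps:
E(d) = 1
g(S, R) = 4 + R
Z = -21699/8 (Z = -3/8 + (((-291 + 1) - 13735) - 7671)/8 = -3/8 + ((-290 - 13735) - 7671)/8 = -3/8 + (-14025 - 7671)/8 = -3/8 + (1/8)*(-21696) = -3/8 - 2712 = -21699/8 ≈ -2712.4)
Z - (Q(134) + g(-139, 40))*(20915 - 12245) = -21699/8 - (134 + (4 + 40))*(20915 - 12245) = -21699/8 - (134 + 44)*8670 = -21699/8 - 178*8670 = -21699/8 - 1*1543260 = -21699/8 - 1543260 = -12367779/8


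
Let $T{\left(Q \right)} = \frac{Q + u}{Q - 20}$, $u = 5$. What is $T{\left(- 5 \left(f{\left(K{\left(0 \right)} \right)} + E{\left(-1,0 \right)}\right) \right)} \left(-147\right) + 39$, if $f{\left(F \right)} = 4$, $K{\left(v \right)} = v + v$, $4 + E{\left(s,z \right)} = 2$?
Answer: $\frac{29}{2} \approx 14.5$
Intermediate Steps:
$E{\left(s,z \right)} = -2$ ($E{\left(s,z \right)} = -4 + 2 = -2$)
$K{\left(v \right)} = 2 v$
$T{\left(Q \right)} = \frac{5 + Q}{-20 + Q}$ ($T{\left(Q \right)} = \frac{Q + 5}{Q - 20} = \frac{5 + Q}{-20 + Q}$)
$T{\left(- 5 \left(f{\left(K{\left(0 \right)} \right)} + E{\left(-1,0 \right)}\right) \right)} \left(-147\right) + 39 = \frac{5 - 5 \left(4 - 2\right)}{-20 - 5 \left(4 - 2\right)} \left(-147\right) + 39 = \frac{5 - 10}{-20 - 10} \left(-147\right) + 39 = \frac{1}{-30} \left(-5\right) \left(-147\right) + 39 = \left(- \frac{1}{30}\right) \left(-5\right) \left(-147\right) + 39 = \frac{1}{6} \left(-147\right) + 39 = - \frac{49}{2} + 39 = \frac{29}{2}$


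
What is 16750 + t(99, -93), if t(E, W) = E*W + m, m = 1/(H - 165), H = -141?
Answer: 2308157/306 ≈ 7543.0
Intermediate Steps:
m = -1/306 (m = 1/(-141 - 165) = 1/(-306) = -1/306 ≈ -0.0032680)
t(E, W) = -1/306 + E*W (t(E, W) = E*W - 1/306 = -1/306 + E*W)
16750 + t(99, -93) = 16750 + (-1/306 + 99*(-93)) = 16750 + (-1/306 - 9207) = 16750 - 2817343/306 = 2308157/306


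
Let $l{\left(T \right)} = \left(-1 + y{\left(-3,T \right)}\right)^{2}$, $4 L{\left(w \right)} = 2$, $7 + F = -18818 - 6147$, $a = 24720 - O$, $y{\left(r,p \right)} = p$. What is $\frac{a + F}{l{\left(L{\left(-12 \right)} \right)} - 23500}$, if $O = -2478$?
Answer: $- \frac{2968}{31333} \approx -0.094724$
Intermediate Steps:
$a = 27198$ ($a = 24720 - -2478 = 24720 + 2478 = 27198$)
$F = -24972$ ($F = -7 - 24965 = -24972$)
$L{\left(w \right)} = \frac{1}{2}$ ($L{\left(w \right)} = \frac{1}{4} \cdot 2 = \frac{1}{2}$)
$l{\left(T \right)} = \left(-1 + T\right)^{2}$
$\frac{a + F}{l{\left(L{\left(-12 \right)} \right)} - 23500} = \frac{27198 - 24972}{\left(-1 + \frac{1}{2}\right)^{2} - 23500} = \frac{2226}{\left(- \frac{1}{2}\right)^{2} - 23500} = \frac{2226}{\frac{1}{4} - 23500} = \frac{2226}{- \frac{93999}{4}} = 2226 \left(- \frac{4}{93999}\right) = - \frac{2968}{31333}$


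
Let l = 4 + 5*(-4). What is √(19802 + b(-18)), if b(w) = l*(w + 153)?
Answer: √17642 ≈ 132.82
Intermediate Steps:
l = -16 (l = 4 - 20 = -16)
b(w) = -2448 - 16*w (b(w) = -16*(w + 153) = -16*(153 + w) = -2448 - 16*w)
√(19802 + b(-18)) = √(19802 + (-2448 - 16*(-18))) = √(19802 + (-2448 + 288)) = √(19802 - 2160) = √17642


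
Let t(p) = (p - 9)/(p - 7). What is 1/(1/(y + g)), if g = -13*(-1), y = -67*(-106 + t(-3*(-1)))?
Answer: 14029/2 ≈ 7014.5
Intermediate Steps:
t(p) = (-9 + p)/(-7 + p)
y = 14003/2 (y = -67*(-106 + (-9 - 3*(-1))/(-7 - 3*(-1))) = -67*(-106 + (-9 + 3)/(-7 + 3)) = -67*(-106 - 6/(-4)) = -67*(-106 - ¼*(-6)) = -67*(-106 + 3/2) = -67*(-209/2) = 14003/2 ≈ 7001.5)
g = 13
1/(1/(y + g)) = 1/(1/(14003/2 + 13)) = 1/(1/(14029/2)) = 1/(2/14029) = 14029/2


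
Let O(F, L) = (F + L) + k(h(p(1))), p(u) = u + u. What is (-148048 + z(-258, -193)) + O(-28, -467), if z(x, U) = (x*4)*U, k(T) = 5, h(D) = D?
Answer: 50638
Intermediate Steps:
p(u) = 2*u
z(x, U) = 4*U*x (z(x, U) = (4*x)*U = 4*U*x)
O(F, L) = 5 + F + L (O(F, L) = (F + L) + 5 = 5 + F + L)
(-148048 + z(-258, -193)) + O(-28, -467) = (-148048 + 4*(-193)*(-258)) + (5 - 28 - 467) = (-148048 + 199176) - 490 = 51128 - 490 = 50638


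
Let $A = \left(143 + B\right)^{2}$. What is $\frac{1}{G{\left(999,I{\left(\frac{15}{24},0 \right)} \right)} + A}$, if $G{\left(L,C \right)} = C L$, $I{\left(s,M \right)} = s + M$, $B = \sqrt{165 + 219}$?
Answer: $\frac{1373272}{27456593785} - \frac{146432 \sqrt{6}}{27456593785} \approx 3.6952 \cdot 10^{-5}$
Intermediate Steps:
$B = 8 \sqrt{6}$ ($B = \sqrt{384} = 8 \sqrt{6} \approx 19.596$)
$I{\left(s,M \right)} = M + s$
$A = \left(143 + 8 \sqrt{6}\right)^{2} \approx 26437.0$
$\frac{1}{G{\left(999,I{\left(\frac{15}{24},0 \right)} \right)} + A} = \frac{1}{\left(0 + \frac{15}{24}\right) 999 + \left(20833 + 2288 \sqrt{6}\right)} = \frac{1}{\left(0 + 15 \cdot \frac{1}{24}\right) 999 + \left(20833 + 2288 \sqrt{6}\right)} = \frac{1}{\left(0 + \frac{5}{8}\right) 999 + \left(20833 + 2288 \sqrt{6}\right)} = \frac{1}{\frac{5}{8} \cdot 999 + \left(20833 + 2288 \sqrt{6}\right)} = \frac{1}{\frac{4995}{8} + \left(20833 + 2288 \sqrt{6}\right)} = \frac{1}{\frac{171659}{8} + 2288 \sqrt{6}}$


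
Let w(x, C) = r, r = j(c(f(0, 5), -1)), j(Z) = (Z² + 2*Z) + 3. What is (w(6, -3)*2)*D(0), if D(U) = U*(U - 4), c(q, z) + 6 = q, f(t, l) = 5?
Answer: 0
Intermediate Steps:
c(q, z) = -6 + q
j(Z) = 3 + Z² + 2*Z
r = 2 (r = 3 + (-6 + 5)² + 2*(-6 + 5) = 3 + (-1)² + 2*(-1) = 3 + 1 - 2 = 2)
D(U) = U*(-4 + U)
w(x, C) = 2
(w(6, -3)*2)*D(0) = (2*2)*(0*(-4 + 0)) = 4*(0*(-4)) = 4*0 = 0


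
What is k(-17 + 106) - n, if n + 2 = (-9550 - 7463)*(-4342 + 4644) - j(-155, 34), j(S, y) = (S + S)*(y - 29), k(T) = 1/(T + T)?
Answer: 914275285/178 ≈ 5.1364e+6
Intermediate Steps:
k(T) = 1/(2*T)
j(S, y) = 2*S*(-29 + y) (j(S, y) = (2*S)*(-29 + y) = 2*S*(-29 + y))
n = -5136378 (n = -2 + ((-9550 - 7463)*(-4342 + 4644) - 2*(-155)*(-29 + 34)) = -2 + (-17013*302 - 2*(-155)*5) = -2 + (-5137926 - 1*(-1550)) = -2 + (-5137926 + 1550) = -2 - 5136376 = -5136378)
k(-17 + 106) - n = 1/(2*(-17 + 106)) - 1*(-5136378) = (1/2)/89 + 5136378 = (1/2)*(1/89) + 5136378 = 1/178 + 5136378 = 914275285/178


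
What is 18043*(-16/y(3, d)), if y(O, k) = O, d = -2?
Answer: -288688/3 ≈ -96229.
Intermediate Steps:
18043*(-16/y(3, d)) = 18043*(-16/3) = -288688/3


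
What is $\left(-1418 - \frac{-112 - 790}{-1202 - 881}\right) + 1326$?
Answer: $- \frac{192538}{2083} \approx -92.433$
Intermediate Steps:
$\left(-1418 - \frac{-112 - 790}{-1202 - 881}\right) + 1326 = \left(-1418 - - \frac{902}{-2083}\right) + 1326 = \left(-1418 - \left(-902\right) \left(- \frac{1}{2083}\right)\right) + 1326 = \left(-1418 - \frac{902}{2083}\right) + 1326 = - \frac{2954596}{2083} + 1326 = - \frac{192538}{2083}$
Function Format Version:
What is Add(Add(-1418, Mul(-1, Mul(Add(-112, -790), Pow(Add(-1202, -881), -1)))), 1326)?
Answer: Rational(-192538, 2083) ≈ -92.433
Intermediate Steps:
Add(Add(-1418, Mul(-1, Mul(Add(-112, -790), Pow(Add(-1202, -881), -1)))), 1326) = Add(Add(-1418, Mul(-1, Mul(-902, Pow(-2083, -1)))), 1326) = Add(Add(-1418, Mul(-1, Mul(-902, Rational(-1, 2083)))), 1326) = Add(Add(-1418, Mul(-1, Rational(902, 2083))), 1326) = Add(Add(-1418, Rational(-902, 2083)), 1326) = Add(Rational(-2954596, 2083), 1326) = Rational(-192538, 2083)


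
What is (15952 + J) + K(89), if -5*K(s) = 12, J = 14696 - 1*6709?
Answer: 119683/5 ≈ 23937.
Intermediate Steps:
J = 7987 (J = 14696 - 6709 = 7987)
K(s) = -12/5 (K(s) = -⅕*12 = -12/5)
(15952 + J) + K(89) = (15952 + 7987) - 12/5 = 23939 - 12/5 = 119683/5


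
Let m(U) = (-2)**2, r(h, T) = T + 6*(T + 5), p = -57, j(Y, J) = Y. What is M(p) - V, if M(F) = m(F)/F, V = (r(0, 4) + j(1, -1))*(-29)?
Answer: 97523/57 ≈ 1710.9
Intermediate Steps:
r(h, T) = 30 + 7*T (r(h, T) = T + 6*(5 + T) = T + (30 + 6*T) = 30 + 7*T)
m(U) = 4
V = -1711 (V = ((30 + 7*4) + 1)*(-29) = ((30 + 28) + 1)*(-29) = (58 + 1)*(-29) = 59*(-29) = -1711)
M(F) = 4/F
M(p) - V = 4/(-57) - 1*(-1711) = 4*(-1/57) + 1711 = -4/57 + 1711 = 97523/57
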